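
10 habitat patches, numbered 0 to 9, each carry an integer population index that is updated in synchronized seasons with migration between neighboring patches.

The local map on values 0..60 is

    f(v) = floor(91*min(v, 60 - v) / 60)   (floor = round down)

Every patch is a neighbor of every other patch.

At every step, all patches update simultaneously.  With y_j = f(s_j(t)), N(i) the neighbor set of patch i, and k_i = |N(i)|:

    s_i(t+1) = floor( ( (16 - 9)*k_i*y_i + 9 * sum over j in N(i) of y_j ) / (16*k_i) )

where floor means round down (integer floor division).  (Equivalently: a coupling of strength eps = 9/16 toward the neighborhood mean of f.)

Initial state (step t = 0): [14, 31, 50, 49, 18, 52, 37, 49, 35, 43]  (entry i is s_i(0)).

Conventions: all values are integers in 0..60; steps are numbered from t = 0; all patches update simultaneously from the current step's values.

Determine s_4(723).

Simulating step by step:
t=0: [14, 31, 50, 49, 18, 52, 37, 49, 35, 43]
t=1: [23, 31, 21, 21, 25, 19, 28, 21, 29, 24]
t=2: [35, 38, 33, 33, 36, 32, 38, 33, 38, 35]
t=3: [37, 35, 38, 38, 36, 38, 35, 38, 35, 37]
t=4: [34, 35, 34, 34, 35, 34, 35, 34, 35, 34]
t=5: [38, 37, 38, 38, 37, 38, 37, 38, 37, 38]
t=6: [33, 33, 33, 33, 33, 33, 33, 33, 33, 33]
t=7: [40, 40, 40, 40, 40, 40, 40, 40, 40, 40]
t=8: [30, 30, 30, 30, 30, 30, 30, 30, 30, 30]
t=9: [45, 45, 45, 45, 45, 45, 45, 45, 45, 45]
t=10: [22, 22, 22, 22, 22, 22, 22, 22, 22, 22]
t=11: [33, 33, 33, 33, 33, 33, 33, 33, 33, 33]

Answer: s_4(723) = 30
Key observation: The state at step 6, [33, 33, 33, 33, 33, 33, 33, 33, 33, 33], reappears at step 11: the system is in a cycle of period 5 from step 6 on.  Therefore the state at step 723 equals the state at step 6 + ((723 - 6) mod 5) = 8, which is [30, 30, 30, 30, 30, 30, 30, 30, 30, 30].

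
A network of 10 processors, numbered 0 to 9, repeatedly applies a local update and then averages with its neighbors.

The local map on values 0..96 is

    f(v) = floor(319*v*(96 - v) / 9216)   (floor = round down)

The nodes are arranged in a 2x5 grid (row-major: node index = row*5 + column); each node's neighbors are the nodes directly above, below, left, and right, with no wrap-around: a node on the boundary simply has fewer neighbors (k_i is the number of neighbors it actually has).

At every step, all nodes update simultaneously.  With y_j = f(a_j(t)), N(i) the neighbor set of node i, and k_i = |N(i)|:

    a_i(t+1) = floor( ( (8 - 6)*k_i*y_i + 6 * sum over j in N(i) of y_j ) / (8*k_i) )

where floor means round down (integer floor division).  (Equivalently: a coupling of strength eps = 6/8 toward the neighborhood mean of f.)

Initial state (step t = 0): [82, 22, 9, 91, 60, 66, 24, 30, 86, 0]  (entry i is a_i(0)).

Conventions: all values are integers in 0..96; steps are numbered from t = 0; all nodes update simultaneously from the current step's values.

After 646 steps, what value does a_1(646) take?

Answer: a_1(646) = 79
Key observation: The state at step 8, [79, 79, 79, 79, 79, 79, 79, 79, 79, 79], reappears at step 10: the system is in a cycle of period 2 from step 8 on.  Therefore the state at step 646 equals the state at step 8 + ((646 - 8) mod 2) = 8, which is [79, 79, 79, 79, 79, 79, 79, 79, 79, 79].

Derivation:
t=0: [82, 22, 9, 91, 60, 66, 24, 30, 86, 0]
t=1: [56, 45, 41, 36, 24, 53, 62, 45, 28, 38]
t=2: [78, 76, 77, 69, 71, 75, 77, 73, 73, 65]
t=3: [51, 50, 56, 58, 65, 50, 53, 54, 62, 61]
t=4: [79, 78, 77, 73, 73, 78, 78, 76, 74, 71]
t=5: [47, 48, 52, 55, 59, 47, 49, 51, 56, 58]
t=6: [79, 79, 78, 77, 76, 79, 79, 78, 77, 76]
t=7: [46, 46, 48, 50, 51, 46, 46, 48, 50, 51]
t=8: [79, 79, 79, 79, 79, 79, 79, 79, 79, 79]
t=9: [46, 46, 46, 46, 46, 46, 46, 46, 46, 46]
t=10: [79, 79, 79, 79, 79, 79, 79, 79, 79, 79]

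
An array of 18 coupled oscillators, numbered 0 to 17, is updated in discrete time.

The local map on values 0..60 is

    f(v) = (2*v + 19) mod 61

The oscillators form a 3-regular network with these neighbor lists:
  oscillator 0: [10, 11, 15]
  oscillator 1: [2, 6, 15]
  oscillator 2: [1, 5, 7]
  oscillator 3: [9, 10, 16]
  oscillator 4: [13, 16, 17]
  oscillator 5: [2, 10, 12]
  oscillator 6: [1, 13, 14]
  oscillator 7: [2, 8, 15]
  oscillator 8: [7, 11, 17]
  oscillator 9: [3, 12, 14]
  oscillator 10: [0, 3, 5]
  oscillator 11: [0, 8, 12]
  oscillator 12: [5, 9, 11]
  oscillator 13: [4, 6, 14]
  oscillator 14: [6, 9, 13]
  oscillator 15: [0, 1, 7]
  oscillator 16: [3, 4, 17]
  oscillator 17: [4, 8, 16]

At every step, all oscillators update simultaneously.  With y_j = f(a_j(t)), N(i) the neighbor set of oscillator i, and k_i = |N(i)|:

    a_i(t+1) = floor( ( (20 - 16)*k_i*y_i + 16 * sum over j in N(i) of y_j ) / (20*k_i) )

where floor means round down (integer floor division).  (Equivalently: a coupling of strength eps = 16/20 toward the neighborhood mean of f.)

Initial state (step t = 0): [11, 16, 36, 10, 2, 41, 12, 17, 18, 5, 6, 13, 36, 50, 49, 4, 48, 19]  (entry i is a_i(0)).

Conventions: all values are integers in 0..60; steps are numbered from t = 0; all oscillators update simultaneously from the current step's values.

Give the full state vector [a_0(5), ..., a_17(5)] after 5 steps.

Simulating step by step:
t=0: [11, 16, 36, 10, 2, 41, 12, 17, 18, 5, 6, 13, 36, 50, 49, 4, 48, 19]
t=1: [35, 36, 44, 38, 49, 32, 52, 40, 52, 39, 38, 42, 36, 44, 45, 44, 42, 46]
t=2: [38, 30, 33, 36, 48, 33, 33, 32, 34, 37, 29, 24, 32, 37, 31, 34, 45, 36]
t=3: [19, 23, 21, 31, 40, 21, 23, 24, 20, 25, 26, 23, 20, 32, 27, 24, 40, 40]
t=4: [16, 3, 2, 18, 33, 18, 10, 18, 24, 25, 22, 47, 15, 18, 11, 19, 33, 43]
t=5: [39, 36, 40, 20, 37, 30, 40, 33, 41, 40, 43, 38, 40, 38, 35, 46, 37, 23]

Answer: [39, 36, 40, 20, 37, 30, 40, 33, 41, 40, 43, 38, 40, 38, 35, 46, 37, 23]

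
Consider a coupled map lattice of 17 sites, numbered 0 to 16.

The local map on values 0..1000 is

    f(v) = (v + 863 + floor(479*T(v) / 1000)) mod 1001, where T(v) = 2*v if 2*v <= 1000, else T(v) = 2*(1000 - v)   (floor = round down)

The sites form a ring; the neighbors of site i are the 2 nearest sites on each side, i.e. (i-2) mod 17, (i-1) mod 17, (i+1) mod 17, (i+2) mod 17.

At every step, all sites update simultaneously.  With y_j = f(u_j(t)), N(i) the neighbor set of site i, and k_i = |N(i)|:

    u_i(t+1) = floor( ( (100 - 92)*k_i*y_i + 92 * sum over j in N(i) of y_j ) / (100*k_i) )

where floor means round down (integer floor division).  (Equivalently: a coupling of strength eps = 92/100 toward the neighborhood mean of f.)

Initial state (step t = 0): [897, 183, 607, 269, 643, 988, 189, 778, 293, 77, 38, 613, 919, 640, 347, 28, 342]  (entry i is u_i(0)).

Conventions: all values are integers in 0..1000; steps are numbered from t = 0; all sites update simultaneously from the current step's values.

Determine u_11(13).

Answer: u_11(13) = 855

Derivation:
t=0: [897, 183, 607, 269, 643, 988, 189, 778, 293, 77, 38, 613, 919, 640, 347, 28, 342]
t=1: [646, 620, 599, 668, 602, 602, 707, 422, 502, 706, 569, 677, 797, 794, 768, 711, 625]
t=2: [846, 846, 846, 845, 846, 810, 808, 833, 809, 808, 847, 849, 849, 850, 850, 849, 848]
t=3: [855, 855, 855, 854, 854, 854, 853, 853, 853, 854, 854, 854, 855, 855, 855, 855, 855]
t=4: [855, 855, 855, 855, 855, 855, 855, 855, 855, 855, 855, 855, 855, 855, 855, 855, 855]
t=5: [855, 855, 855, 855, 855, 855, 855, 855, 855, 855, 855, 855, 855, 855, 855, 855, 855]
t=6: [855, 855, 855, 855, 855, 855, 855, 855, 855, 855, 855, 855, 855, 855, 855, 855, 855]
t=7: [855, 855, 855, 855, 855, 855, 855, 855, 855, 855, 855, 855, 855, 855, 855, 855, 855]
t=8: [855, 855, 855, 855, 855, 855, 855, 855, 855, 855, 855, 855, 855, 855, 855, 855, 855]
t=9: [855, 855, 855, 855, 855, 855, 855, 855, 855, 855, 855, 855, 855, 855, 855, 855, 855]
t=10: [855, 855, 855, 855, 855, 855, 855, 855, 855, 855, 855, 855, 855, 855, 855, 855, 855]
t=11: [855, 855, 855, 855, 855, 855, 855, 855, 855, 855, 855, 855, 855, 855, 855, 855, 855]
t=12: [855, 855, 855, 855, 855, 855, 855, 855, 855, 855, 855, 855, 855, 855, 855, 855, 855]
t=13: [855, 855, 855, 855, 855, 855, 855, 855, 855, 855, 855, 855, 855, 855, 855, 855, 855]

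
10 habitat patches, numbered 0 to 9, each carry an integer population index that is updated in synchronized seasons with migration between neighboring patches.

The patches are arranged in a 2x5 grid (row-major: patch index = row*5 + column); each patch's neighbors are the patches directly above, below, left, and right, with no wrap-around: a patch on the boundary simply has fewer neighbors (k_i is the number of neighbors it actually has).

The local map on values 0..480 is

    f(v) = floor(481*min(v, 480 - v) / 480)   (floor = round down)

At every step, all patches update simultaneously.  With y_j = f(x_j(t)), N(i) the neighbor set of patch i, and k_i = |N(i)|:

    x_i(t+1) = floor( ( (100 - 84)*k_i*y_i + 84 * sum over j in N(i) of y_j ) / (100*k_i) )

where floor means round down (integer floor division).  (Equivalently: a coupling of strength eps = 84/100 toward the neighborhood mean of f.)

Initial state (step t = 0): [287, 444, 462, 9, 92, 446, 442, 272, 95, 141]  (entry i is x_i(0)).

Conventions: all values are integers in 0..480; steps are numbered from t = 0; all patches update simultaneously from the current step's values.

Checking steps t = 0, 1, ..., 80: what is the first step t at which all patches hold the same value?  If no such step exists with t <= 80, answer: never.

Answer: 12
Key observation: Synchronization is absorbing here: once all patches are equal they stay equal, and step 12 is the first all-equal step.

Derivation:
t=0: [287, 444, 462, 9, 92, 446, 442, 272, 95, 141]  (not all equal)
t=1: [60, 75, 73, 58, 77, 102, 83, 75, 115, 101]  (not all equal)
t=2: [83, 72, 69, 83, 79, 76, 83, 87, 83, 96]  (not all equal)
t=3: [75, 77, 78, 77, 87, 81, 79, 79, 87, 83]  (not all equal)
t=4: [78, 77, 77, 82, 81, 77, 79, 80, 80, 86]  (not all equal)
t=5: [77, 77, 79, 79, 83, 78, 78, 78, 82, 81]  (not all equal)
t=6: [77, 77, 78, 80, 80, 77, 77, 79, 79, 82]  (not all equal)
t=7: [77, 77, 78, 79, 80, 77, 77, 78, 80, 79]  (not all equal)
t=8: [77, 77, 78, 79, 79, 77, 77, 78, 78, 79]  (not all equal)
t=9: [77, 77, 78, 78, 79, 77, 77, 77, 78, 78]  (not all equal)
t=10: [77, 77, 77, 78, 78, 77, 77, 77, 77, 78]  (not all equal)
t=11: [77, 77, 77, 77, 78, 77, 77, 77, 77, 77]  (not all equal)
t=12: [77, 77, 77, 77, 77, 77, 77, 77, 77, 77]  (all equal)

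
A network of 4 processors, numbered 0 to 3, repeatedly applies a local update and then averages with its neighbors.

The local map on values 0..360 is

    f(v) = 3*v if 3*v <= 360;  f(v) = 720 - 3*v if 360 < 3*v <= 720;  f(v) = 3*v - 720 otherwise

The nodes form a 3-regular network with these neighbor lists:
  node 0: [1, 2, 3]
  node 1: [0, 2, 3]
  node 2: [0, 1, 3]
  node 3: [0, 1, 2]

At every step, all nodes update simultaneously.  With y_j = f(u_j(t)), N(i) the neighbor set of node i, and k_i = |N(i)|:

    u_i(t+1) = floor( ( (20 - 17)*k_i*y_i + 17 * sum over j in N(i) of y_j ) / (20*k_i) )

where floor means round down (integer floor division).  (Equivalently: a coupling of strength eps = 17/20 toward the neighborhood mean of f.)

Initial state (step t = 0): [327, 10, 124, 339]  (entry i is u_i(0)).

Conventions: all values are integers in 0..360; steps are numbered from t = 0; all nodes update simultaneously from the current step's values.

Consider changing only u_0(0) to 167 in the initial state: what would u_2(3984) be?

Answer: u_2(3984) = 171
Key observation: The state at step 7, [297, 297, 297, 297], reappears at step 11: the system is in a cycle of period 4 from step 7 on.  Therefore the state at step 3984 equals the state at step 7 + ((3984 - 7) mod 4) = 8, which is [171, 171, 171, 171].

Derivation:
t=0: [167, 10, 124, 339]
t=1: [224, 249, 206, 213]
t=2: [66, 69, 59, 62]
t=3: [191, 190, 194, 192]
t=4: [144, 144, 145, 144]
t=5: [287, 287, 287, 287]
t=6: [141, 141, 141, 141]
t=7: [297, 297, 297, 297]
t=8: [171, 171, 171, 171]
t=9: [207, 207, 207, 207]
t=10: [99, 99, 99, 99]
t=11: [297, 297, 297, 297]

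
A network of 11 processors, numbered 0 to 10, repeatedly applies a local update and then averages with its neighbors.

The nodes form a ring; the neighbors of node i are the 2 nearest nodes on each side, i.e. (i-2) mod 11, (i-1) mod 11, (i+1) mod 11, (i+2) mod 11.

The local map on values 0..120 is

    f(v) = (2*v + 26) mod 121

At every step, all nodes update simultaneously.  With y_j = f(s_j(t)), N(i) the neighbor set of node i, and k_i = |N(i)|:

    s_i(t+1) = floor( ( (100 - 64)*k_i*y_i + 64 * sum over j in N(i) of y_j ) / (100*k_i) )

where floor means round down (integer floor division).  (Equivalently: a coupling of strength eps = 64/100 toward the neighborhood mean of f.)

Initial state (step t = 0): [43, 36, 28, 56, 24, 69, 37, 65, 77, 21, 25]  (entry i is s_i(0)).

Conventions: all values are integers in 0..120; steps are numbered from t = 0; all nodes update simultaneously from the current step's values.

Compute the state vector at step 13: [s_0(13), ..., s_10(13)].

Simulating step by step:
t=0: [43, 36, 28, 56, 24, 69, 37, 65, 77, 21, 25]
t=1: [92, 81, 77, 53, 65, 51, 69, 55, 65, 69, 81]
t=2: [69, 60, 53, 30, 31, 19, 30, 25, 39, 48, 61]
t=3: [25, 35, 42, 61, 71, 76, 84, 68, 67, 40, 37]
t=4: [93, 84, 78, 59, 59, 50, 55, 58, 65, 79, 86]
t=5: [76, 66, 55, 34, 24, 14, 18, 26, 40, 58, 69]
t=6: [39, 46, 47, 62, 62, 68, 72, 66, 70, 53, 50]
t=7: [78, 83, 88, 59, 48, 37, 41, 36, 32, 34, 46]
t=8: [80, 70, 54, 48, 50, 72, 85, 98, 99, 92, 93]
t=9: [61, 43, 23, 18, 23, 46, 68, 86, 94, 89, 81]
t=10: [63, 76, 69, 82, 72, 82, 72, 81, 76, 72, 74]
t=11: [43, 51, 48, 59, 54, 62, 56, 59, 55, 50, 50]
t=12: [43, 25, 25, 16, 15, 22, 18, 18, 13, 26, 24]
t=13: [88, 78, 75, 65, 62, 63, 60, 64, 62, 76, 77]

Answer: [88, 78, 75, 65, 62, 63, 60, 64, 62, 76, 77]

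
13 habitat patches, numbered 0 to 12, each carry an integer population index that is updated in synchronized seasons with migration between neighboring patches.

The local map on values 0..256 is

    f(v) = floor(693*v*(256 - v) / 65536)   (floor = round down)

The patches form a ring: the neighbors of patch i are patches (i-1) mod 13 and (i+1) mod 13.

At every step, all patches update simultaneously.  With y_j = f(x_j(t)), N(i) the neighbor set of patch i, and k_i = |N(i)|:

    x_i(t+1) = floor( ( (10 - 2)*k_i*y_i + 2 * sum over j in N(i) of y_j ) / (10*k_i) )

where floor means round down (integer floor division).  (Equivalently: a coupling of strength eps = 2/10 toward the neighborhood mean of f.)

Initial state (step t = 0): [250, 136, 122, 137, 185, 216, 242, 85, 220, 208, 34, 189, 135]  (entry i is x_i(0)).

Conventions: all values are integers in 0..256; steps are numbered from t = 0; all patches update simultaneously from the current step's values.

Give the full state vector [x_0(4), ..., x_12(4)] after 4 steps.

Answer: [156, 158, 158, 160, 163, 158, 155, 161, 161, 161, 161, 164, 160]

Derivation:
t=0: [250, 136, 122, 137, 185, 216, 242, 85, 220, 208, 34, 189, 135]
t=1: [46, 156, 172, 168, 136, 90, 52, 134, 92, 100, 87, 131, 152]
t=2: [114, 156, 153, 157, 168, 154, 122, 164, 160, 162, 157, 170, 161]
t=3: [169, 164, 165, 163, 157, 165, 170, 160, 161, 161, 162, 155, 161]
t=4: [156, 158, 158, 160, 163, 158, 155, 161, 161, 161, 161, 164, 160]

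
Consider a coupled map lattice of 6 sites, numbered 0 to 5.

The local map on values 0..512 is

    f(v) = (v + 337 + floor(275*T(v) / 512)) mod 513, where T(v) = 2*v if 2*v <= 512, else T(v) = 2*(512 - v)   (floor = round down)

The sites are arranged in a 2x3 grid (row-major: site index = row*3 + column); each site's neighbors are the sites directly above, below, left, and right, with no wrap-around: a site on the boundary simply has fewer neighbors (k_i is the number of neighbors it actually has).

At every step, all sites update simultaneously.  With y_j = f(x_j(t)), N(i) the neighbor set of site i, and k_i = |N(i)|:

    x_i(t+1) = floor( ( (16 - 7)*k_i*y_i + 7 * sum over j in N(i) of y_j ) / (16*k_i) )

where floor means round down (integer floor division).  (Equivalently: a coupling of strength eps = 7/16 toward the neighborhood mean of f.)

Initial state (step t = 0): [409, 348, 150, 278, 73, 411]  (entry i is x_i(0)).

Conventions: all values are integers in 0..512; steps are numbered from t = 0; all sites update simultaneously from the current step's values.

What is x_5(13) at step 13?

Answer: x_5(13) = 348

Derivation:
t=0: [409, 348, 150, 278, 73, 411]
t=1: [346, 336, 227, 380, 426, 329]
t=2: [347, 339, 318, 345, 344, 335]
t=3: [348, 348, 349, 348, 348, 349]
t=4: [348, 348, 348, 348, 348, 348]
t=5: [348, 348, 348, 348, 348, 348]
t=6: [348, 348, 348, 348, 348, 348]
t=7: [348, 348, 348, 348, 348, 348]
t=8: [348, 348, 348, 348, 348, 348]
t=9: [348, 348, 348, 348, 348, 348]
t=10: [348, 348, 348, 348, 348, 348]
t=11: [348, 348, 348, 348, 348, 348]
t=12: [348, 348, 348, 348, 348, 348]
t=13: [348, 348, 348, 348, 348, 348]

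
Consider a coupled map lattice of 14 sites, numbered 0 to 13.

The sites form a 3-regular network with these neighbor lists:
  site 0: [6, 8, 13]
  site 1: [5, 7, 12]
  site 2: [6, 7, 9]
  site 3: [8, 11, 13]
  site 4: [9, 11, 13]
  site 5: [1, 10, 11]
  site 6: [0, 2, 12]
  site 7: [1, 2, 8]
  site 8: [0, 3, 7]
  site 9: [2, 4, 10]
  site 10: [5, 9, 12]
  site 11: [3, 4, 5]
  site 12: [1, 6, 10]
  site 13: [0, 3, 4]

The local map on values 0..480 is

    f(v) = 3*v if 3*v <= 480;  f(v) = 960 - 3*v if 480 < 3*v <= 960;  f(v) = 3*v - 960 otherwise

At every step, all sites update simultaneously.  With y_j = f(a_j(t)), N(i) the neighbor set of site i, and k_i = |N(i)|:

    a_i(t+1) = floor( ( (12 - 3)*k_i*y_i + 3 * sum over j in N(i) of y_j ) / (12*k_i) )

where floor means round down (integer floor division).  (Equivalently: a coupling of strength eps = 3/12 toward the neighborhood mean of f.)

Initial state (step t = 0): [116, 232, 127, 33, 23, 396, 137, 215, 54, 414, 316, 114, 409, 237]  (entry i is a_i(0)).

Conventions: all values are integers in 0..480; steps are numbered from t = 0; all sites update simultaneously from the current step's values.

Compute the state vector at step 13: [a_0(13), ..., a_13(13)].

Answer: [199, 321, 332, 195, 223, 168, 96, 373, 125, 212, 359, 95, 276, 237]

Derivation:
t=0: [116, 232, 127, 33, 23, 396, 137, 215, 54, 414, 316, 114, 409, 237]
t=1: [329, 265, 369, 137, 124, 222, 391, 303, 185, 250, 73, 289, 257, 229]
t=2: [94, 168, 149, 372, 327, 260, 190, 98, 344, 219, 222, 159, 191, 272]
t=3: [262, 413, 417, 174, 92, 237, 385, 301, 115, 290, 293, 387, 385, 146]
t=4: [212, 251, 246, 410, 267, 233, 201, 119, 314, 121, 105, 231, 192, 402]
t=5: [294, 238, 256, 246, 192, 261, 345, 305, 92, 330, 320, 257, 361, 247]
t=6: [106, 213, 156, 223, 324, 169, 89, 93, 235, 70, 27, 207, 119, 221]
t=7: [306, 331, 414, 292, 79, 401, 295, 296, 265, 204, 145, 317, 323, 274]
t=8: [63, 51, 252, 89, 219, 222, 84, 94, 140, 340, 376, 53, 52, 133]
t=9: [231, 175, 202, 281, 278, 260, 234, 276, 376, 101, 168, 191, 164, 362]
t=10: [246, 391, 323, 144, 162, 241, 284, 178, 169, 305, 421, 325, 446, 137]
t=11: [247, 246, 55, 397, 394, 222, 131, 375, 429, 99, 282, 106, 335, 402]
t=12: [244, 208, 195, 247, 238, 275, 330, 183, 296, 264, 138, 300, 94, 240]
t=13: [199, 321, 332, 195, 223, 168, 96, 373, 125, 212, 359, 95, 276, 237]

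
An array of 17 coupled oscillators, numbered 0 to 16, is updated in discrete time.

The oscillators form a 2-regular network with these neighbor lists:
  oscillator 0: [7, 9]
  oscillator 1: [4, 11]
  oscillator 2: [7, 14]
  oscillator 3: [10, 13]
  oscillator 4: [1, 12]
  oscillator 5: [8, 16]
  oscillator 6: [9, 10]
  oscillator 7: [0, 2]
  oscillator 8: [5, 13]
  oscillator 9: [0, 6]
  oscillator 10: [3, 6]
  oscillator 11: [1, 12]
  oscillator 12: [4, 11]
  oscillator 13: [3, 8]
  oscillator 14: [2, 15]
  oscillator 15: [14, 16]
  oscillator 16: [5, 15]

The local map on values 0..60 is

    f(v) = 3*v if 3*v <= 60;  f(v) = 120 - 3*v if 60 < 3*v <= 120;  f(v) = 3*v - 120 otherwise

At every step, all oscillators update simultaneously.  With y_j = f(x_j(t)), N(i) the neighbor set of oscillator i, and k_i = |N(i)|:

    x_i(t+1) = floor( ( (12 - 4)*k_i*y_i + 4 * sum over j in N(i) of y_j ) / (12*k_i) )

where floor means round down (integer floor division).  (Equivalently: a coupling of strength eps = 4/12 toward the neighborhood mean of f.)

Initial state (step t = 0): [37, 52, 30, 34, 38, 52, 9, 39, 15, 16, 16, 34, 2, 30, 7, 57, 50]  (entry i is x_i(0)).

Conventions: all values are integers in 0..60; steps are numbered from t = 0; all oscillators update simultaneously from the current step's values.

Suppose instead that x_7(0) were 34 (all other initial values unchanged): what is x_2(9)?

Answer: x_2(9) = 14
Key observation: This trace re-runs the system from the modified initial state.

Derivation:
t=0: [37, 52, 30, 34, 38, 52, 9, 34, 15, 16, 16, 34, 2, 30, 7, 57, 50]
t=1: [17, 28, 26, 25, 11, 36, 34, 18, 41, 38, 39, 19, 8, 30, 27, 42, 34]
t=2: [44, 39, 43, 35, 32, 11, 13, 51, 9, 15, 12, 48, 31, 28, 34, 13, 15]
t=3: [21, 10, 14, 22, 21, 34, 39, 25, 29, 38, 33, 21, 26, 31, 20, 36, 42]
t=4: [46, 39, 45, 44, 50, 18, 6, 46, 29, 14, 23, 50, 47, 32, 49, 19, 9]
t=5: [22, 12, 17, 20, 24, 46, 27, 17, 35, 34, 39, 24, 24, 23, 30, 47, 36]
t=6: [47, 40, 47, 49, 46, 16, 29, 51, 21, 27, 18, 46, 48, 46, 32, 21, 14]
t=7: [26, 6, 23, 30, 16, 48, 37, 29, 49, 35, 46, 16, 22, 26, 29, 49, 45]
t=8: [36, 28, 45, 30, 44, 23, 11, 37, 29, 18, 18, 44, 52, 37, 35, 26, 18]
t=9: [18, 28, 14, 30, 20, 48, 40, 10, 32, 43, 46, 20, 28, 16, 19, 39, 51]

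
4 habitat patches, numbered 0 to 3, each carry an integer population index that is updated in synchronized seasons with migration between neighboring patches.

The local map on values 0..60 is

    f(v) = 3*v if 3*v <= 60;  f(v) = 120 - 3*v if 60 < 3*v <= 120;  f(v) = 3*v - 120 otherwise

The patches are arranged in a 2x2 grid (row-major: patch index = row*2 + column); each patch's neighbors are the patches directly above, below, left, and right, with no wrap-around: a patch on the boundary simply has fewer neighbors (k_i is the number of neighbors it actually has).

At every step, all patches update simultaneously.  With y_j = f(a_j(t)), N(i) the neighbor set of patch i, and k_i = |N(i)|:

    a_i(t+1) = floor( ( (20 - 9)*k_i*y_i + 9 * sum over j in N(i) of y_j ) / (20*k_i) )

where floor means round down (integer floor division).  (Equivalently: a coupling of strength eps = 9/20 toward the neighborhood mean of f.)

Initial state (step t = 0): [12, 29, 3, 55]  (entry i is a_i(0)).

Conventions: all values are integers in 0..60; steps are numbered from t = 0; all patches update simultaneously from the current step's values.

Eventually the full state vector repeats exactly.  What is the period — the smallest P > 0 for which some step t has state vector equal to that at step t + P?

Simulating step by step:
t=0: [12, 29, 3, 55]
t=1: [29, 36, 23, 34]
t=2: [32, 18, 39, 24]
t=3: [26, 45, 17, 39]
t=4: [37, 18, 38, 16]
t=5: [18, 42, 16, 39]
t=6: [41, 16, 39, 13]
t=7: [13, 35, 11, 32]
t=8: [32, 22, 32, 24]
t=9: [30, 45, 29, 43]
t=10: [27, 17, 26, 15]
t=11: [42, 46, 42, 45]
t=12: [8, 14, 8, 13]
t=13: [28, 37, 27, 36]
t=14: [30, 15, 32, 17]
t=15: [32, 42, 31, 43]
t=16: [20, 10, 22, 12]
t=17: [51, 38, 51, 38]
t=18: [26, 12, 26, 12]
t=19: [40, 37, 40, 37]
t=20: [2, 6, 2, 6]
t=21: [8, 15, 8, 15]
t=22: [28, 40, 28, 40]
t=23: [27, 8, 27, 8]
t=24: [35, 27, 35, 27]
t=25: [20, 33, 20, 33]
t=26: [51, 29, 51, 29]
t=27: [33, 33, 33, 33]
t=28: [21, 21, 21, 21]
t=29: [57, 57, 57, 57]
t=30: [51, 51, 51, 51]
t=31: [33, 33, 33, 33]

Answer: 4
Key observation: The state at step 27, [33, 33, 33, 33], reappears at step 31 — and no state repeats earlier — so the cycle the system enters has period 4.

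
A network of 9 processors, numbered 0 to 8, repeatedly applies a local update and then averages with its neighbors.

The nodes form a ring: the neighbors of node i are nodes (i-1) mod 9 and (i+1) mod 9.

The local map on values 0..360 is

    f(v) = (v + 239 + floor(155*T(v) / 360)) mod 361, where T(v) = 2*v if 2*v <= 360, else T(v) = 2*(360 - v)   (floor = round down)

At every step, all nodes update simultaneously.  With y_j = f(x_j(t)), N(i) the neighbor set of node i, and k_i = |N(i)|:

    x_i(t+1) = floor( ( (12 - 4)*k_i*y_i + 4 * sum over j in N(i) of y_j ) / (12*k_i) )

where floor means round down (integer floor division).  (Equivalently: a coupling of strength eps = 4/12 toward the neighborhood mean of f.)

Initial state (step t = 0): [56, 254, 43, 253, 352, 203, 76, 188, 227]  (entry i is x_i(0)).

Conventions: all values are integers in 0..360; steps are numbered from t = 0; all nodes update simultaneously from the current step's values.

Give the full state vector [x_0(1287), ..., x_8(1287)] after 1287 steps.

Simulating step by step:
t=0: [56, 254, 43, 253, 352, 203, 76, 188, 227]
t=1: [302, 259, 287, 241, 230, 186, 84, 182, 238]
t=2: [226, 224, 225, 221, 218, 184, 93, 184, 221]
t=3: [218, 219, 218, 218, 217, 186, 105, 186, 217]
t=4: [218, 218, 218, 218, 217, 190, 119, 190, 217]
t=5: [218, 218, 218, 218, 217, 195, 137, 195, 217]
t=6: [218, 218, 218, 218, 217, 201, 159, 201, 217]
t=7: [218, 218, 218, 218, 217, 208, 187, 208, 217]
t=8: [218, 218, 218, 218, 217, 215, 214, 215, 217]
t=9: [218, 218, 218, 218, 217, 217, 217, 217, 217]
t=10: [218, 218, 218, 218, 218, 218, 218, 218, 218]
t=11: [218, 218, 218, 218, 218, 218, 218, 218, 218]

Answer: [218, 218, 218, 218, 218, 218, 218, 218, 218]
Key observation: The state at step 10, [218, 218, 218, 218, 218, 218, 218, 218, 218], reappears at step 11: the system is in a cycle of period 1 from step 10 on.  Therefore the state at step 1287 equals the state at step 10 + ((1287 - 10) mod 1) = 10, which is [218, 218, 218, 218, 218, 218, 218, 218, 218].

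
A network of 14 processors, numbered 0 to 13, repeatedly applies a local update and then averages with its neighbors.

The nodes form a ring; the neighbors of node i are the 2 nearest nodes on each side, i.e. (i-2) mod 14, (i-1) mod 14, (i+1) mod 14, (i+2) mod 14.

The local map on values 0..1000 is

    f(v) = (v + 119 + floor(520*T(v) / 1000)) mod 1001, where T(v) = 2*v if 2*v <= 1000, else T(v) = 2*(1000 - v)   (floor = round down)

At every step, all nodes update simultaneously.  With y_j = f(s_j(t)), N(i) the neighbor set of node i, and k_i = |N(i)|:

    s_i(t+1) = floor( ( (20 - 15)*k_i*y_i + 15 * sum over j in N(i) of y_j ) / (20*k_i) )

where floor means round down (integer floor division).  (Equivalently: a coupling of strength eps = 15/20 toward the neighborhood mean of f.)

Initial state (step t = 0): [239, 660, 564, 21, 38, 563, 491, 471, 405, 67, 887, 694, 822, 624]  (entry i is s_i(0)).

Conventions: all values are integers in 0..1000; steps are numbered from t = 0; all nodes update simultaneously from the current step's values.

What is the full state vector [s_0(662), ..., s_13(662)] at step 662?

Answer: [871, 871, 871, 871, 871, 871, 871, 871, 871, 871, 871, 871, 871, 871]
Key observation: The state at step 9, [123, 123, 123, 123, 123, 123, 123, 123, 123, 123, 123, 123, 123, 123], reappears at step 12: the system is in a cycle of period 3 from step 9 on.  Therefore the state at step 662 equals the state at step 9 + ((662 - 9) mod 3) = 11, which is [871, 871, 871, 871, 871, 871, 871, 871, 871, 871, 871, 871, 871, 871].

Derivation:
t=0: [239, 660, 564, 21, 38, 563, 491, 471, 405, 67, 887, 694, 822, 624]
t=1: [249, 226, 238, 152, 152, 137, 283, 292, 343, 302, 303, 151, 217, 219]
t=2: [589, 562, 538, 484, 506, 524, 616, 674, 744, 689, 660, 593, 581, 552]
t=3: [134, 129, 129, 128, 130, 129, 133, 131, 130, 130, 131, 132, 133, 134]
t=4: [387, 385, 383, 381, 383, 384, 385, 385, 385, 385, 386, 388, 389, 389]
t=5: [907, 904, 901, 900, 900, 901, 902, 903, 904, 905, 907, 908, 909, 909]
t=6: [121, 121, 121, 121, 121, 121, 121, 121, 121, 121, 121, 121, 121, 121]
t=7: [365, 365, 365, 365, 365, 365, 365, 365, 365, 365, 365, 365, 365, 365]
t=8: [863, 863, 863, 863, 863, 863, 863, 863, 863, 863, 863, 863, 863, 863]
t=9: [123, 123, 123, 123, 123, 123, 123, 123, 123, 123, 123, 123, 123, 123]
t=10: [369, 369, 369, 369, 369, 369, 369, 369, 369, 369, 369, 369, 369, 369]
t=11: [871, 871, 871, 871, 871, 871, 871, 871, 871, 871, 871, 871, 871, 871]
t=12: [123, 123, 123, 123, 123, 123, 123, 123, 123, 123, 123, 123, 123, 123]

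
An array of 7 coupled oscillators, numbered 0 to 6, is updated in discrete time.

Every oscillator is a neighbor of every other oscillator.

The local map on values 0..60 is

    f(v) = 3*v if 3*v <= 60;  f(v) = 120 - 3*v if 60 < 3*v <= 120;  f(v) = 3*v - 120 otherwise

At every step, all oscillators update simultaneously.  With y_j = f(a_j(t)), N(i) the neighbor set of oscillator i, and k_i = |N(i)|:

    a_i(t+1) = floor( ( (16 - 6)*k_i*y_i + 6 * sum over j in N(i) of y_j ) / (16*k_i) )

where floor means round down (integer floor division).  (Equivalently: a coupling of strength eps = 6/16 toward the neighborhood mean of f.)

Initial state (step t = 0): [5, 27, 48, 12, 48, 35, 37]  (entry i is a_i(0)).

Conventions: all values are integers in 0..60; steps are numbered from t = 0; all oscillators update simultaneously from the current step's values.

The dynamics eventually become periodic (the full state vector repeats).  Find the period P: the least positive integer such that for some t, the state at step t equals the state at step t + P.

Answer: 10
Key observation: The state at step 22, [29, 17, 17, 29, 17, 29, 29], reappears at step 32 — and no state repeats earlier — so the cycle the system enters has period 10.

Derivation:
t=0: [5, 27, 48, 12, 48, 35, 37]
t=1: [18, 32, 23, 30, 23, 18, 15]
t=2: [49, 32, 48, 36, 48, 49, 44]
t=3: [24, 22, 22, 16, 22, 24, 16]
t=4: [49, 52, 52, 49, 52, 49, 49]
t=5: [28, 33, 33, 28, 33, 28, 28]
t=6: [33, 24, 24, 33, 24, 33, 33]
t=7: [26, 41, 41, 26, 41, 26, 26]
t=8: [34, 12, 12, 34, 12, 34, 34]
t=9: [21, 31, 31, 21, 31, 21, 21]
t=10: [51, 34, 34, 51, 34, 51, 51]
t=11: [30, 21, 21, 30, 21, 30, 30]
t=12: [35, 50, 50, 35, 50, 35, 35]
t=13: [17, 26, 26, 17, 26, 17, 17]
t=14: [49, 44, 44, 49, 44, 49, 49]
t=15: [24, 15, 15, 24, 15, 24, 24]
t=16: [47, 45, 45, 47, 45, 47, 47]
t=17: [19, 16, 16, 19, 16, 19, 19]
t=18: [55, 50, 50, 55, 50, 55, 55]
t=19: [42, 33, 33, 42, 33, 42, 42]
t=20: [8, 17, 17, 8, 17, 8, 8]
t=21: [29, 44, 44, 29, 44, 29, 29]
t=22: [29, 17, 17, 29, 17, 29, 29]
t=23: [36, 46, 46, 36, 46, 36, 36]
t=24: [13, 16, 16, 13, 16, 13, 13]
t=25: [40, 45, 45, 40, 45, 40, 40]
t=26: [2, 11, 11, 2, 11, 2, 2]
t=27: [11, 26, 26, 11, 26, 11, 11]
t=28: [34, 39, 39, 34, 39, 34, 34]
t=29: [15, 6, 6, 15, 6, 15, 15]
t=30: [39, 24, 24, 39, 24, 39, 39]
t=31: [11, 36, 36, 11, 36, 11, 11]
t=32: [29, 17, 17, 29, 17, 29, 29]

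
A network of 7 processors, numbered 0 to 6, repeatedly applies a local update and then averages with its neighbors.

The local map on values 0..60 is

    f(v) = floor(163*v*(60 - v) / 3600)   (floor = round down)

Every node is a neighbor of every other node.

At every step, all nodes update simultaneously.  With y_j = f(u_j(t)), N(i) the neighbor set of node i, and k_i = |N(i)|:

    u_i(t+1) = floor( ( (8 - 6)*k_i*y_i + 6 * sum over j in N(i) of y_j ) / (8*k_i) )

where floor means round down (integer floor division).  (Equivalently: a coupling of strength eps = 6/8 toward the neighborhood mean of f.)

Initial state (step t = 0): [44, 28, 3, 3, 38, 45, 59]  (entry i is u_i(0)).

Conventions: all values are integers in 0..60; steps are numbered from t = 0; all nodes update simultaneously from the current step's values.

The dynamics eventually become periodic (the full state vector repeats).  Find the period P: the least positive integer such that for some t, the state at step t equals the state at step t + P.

Simulating step by step:
t=0: [44, 28, 3, 3, 38, 45, 59]
t=1: [23, 24, 20, 20, 23, 23, 19]
t=2: [37, 37, 37, 37, 37, 37, 36]
t=3: [38, 38, 38, 38, 38, 38, 38]
t=4: [37, 37, 37, 37, 37, 37, 37]
t=5: [38, 38, 38, 38, 38, 38, 38]

Answer: 2
Key observation: The state at step 3, [38, 38, 38, 38, 38, 38, 38], reappears at step 5 — and no state repeats earlier — so the cycle the system enters has period 2.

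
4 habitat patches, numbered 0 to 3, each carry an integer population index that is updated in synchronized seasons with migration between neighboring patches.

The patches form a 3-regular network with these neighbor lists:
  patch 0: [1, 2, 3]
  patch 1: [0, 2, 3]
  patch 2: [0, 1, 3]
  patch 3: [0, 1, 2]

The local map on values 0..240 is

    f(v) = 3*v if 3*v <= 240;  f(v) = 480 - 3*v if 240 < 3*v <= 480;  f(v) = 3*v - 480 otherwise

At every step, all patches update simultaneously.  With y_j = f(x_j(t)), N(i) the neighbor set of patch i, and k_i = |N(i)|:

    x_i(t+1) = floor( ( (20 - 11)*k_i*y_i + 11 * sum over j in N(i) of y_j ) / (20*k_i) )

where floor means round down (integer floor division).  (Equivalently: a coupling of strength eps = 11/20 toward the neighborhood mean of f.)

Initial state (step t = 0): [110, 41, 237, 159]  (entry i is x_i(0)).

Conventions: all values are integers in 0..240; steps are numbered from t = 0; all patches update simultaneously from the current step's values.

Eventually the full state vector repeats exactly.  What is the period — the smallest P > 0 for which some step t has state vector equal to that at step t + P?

Answer: 2
Key observation: The state at step 22, [59, 62, 58, 62], reappears at step 24 — and no state repeats earlier — so the cycle the system enters has period 2.

Derivation:
t=0: [110, 41, 237, 159]
t=1: [132, 125, 154, 93]
t=2: [97, 102, 79, 128]
t=3: [178, 174, 190, 153]
t=4: [52, 49, 61, 43]
t=5: [154, 151, 161, 147]
t=6: [20, 23, 16, 26]
t=7: [62, 65, 59, 67]
t=8: [188, 191, 186, 192]
t=9: [86, 89, 85, 89]
t=10: [219, 216, 220, 216]
t=11: [174, 171, 175, 171]
t=12: [39, 36, 40, 36]
t=13: [114, 111, 115, 111]
t=14: [140, 143, 139, 143]
t=15: [57, 54, 58, 54]
t=16: [168, 165, 169, 165]
t=17: [21, 18, 22, 18]
t=18: [60, 57, 61, 57]
t=19: [177, 174, 178, 174]
t=20: [48, 45, 49, 45]
t=21: [141, 138, 142, 138]
t=22: [59, 62, 58, 62]
t=23: [179, 182, 178, 182]
t=24: [59, 62, 58, 62]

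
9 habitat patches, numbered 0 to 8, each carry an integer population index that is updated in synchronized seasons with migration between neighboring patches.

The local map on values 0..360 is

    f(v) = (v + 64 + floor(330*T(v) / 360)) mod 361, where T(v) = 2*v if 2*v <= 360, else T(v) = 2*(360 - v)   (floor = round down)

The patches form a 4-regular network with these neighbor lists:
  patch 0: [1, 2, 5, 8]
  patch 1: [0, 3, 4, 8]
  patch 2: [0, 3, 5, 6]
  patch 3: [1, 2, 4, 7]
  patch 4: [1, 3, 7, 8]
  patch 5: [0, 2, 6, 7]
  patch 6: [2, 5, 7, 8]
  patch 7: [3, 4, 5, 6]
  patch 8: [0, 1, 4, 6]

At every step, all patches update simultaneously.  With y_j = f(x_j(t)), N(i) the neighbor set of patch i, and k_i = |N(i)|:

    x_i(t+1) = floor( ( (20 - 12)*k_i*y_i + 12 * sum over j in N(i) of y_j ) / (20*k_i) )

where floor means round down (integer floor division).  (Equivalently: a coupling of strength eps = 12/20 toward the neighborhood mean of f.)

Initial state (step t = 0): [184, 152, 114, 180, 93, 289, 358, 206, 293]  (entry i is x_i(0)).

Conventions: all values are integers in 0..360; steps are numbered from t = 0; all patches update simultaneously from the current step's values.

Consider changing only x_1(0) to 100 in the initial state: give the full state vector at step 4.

Answer: [205, 209, 201, 206, 208, 201, 201, 203, 207]
Key observation: This trace re-runs the system from the modified initial state.

Derivation:
t=0: [184, 100, 114, 180, 93, 289, 358, 206, 293]
t=1: [175, 268, 101, 218, 261, 122, 94, 185, 189]
t=2: [190, 164, 253, 198, 167, 182, 253, 188, 203]
t=3: [190, 182, 175, 184, 185, 191, 175, 192, 182]
t=4: [205, 209, 201, 206, 208, 201, 201, 203, 207]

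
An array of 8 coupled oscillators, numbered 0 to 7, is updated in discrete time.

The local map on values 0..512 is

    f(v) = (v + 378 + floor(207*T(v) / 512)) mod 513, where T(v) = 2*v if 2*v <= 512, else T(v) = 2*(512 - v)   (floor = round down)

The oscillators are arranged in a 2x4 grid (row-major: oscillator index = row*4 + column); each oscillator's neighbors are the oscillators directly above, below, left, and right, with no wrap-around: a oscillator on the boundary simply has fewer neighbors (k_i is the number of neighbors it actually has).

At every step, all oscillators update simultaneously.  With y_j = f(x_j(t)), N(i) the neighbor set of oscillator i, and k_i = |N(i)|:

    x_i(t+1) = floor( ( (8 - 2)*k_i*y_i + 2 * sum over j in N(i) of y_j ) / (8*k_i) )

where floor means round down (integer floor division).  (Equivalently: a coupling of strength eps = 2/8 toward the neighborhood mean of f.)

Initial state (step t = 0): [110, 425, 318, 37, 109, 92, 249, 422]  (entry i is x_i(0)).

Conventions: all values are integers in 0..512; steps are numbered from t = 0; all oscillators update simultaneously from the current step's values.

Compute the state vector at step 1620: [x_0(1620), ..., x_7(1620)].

Simulating step by step:
t=0: [110, 425, 318, 37, 109, 92, 249, 422]
t=1: [100, 306, 347, 420, 58, 84, 297, 364]
t=2: [136, 286, 344, 355, 369, 108, 310, 347]
t=3: [167, 292, 342, 345, 283, 130, 315, 344]
t=4: [208, 301, 342, 344, 283, 158, 319, 343]
t=5: [264, 313, 343, 344, 298, 196, 324, 343]
t=6: [331, 327, 343, 344, 320, 248, 331, 343]
t=7: [341, 339, 343, 344, 336, 320, 339, 343]
t=8: [343, 342, 343, 344, 342, 340, 342, 343]
t=9: [344, 344, 344, 344, 344, 344, 344, 344]
t=10: [344, 344, 344, 344, 344, 344, 344, 344]

Answer: [344, 344, 344, 344, 344, 344, 344, 344]
Key observation: The state at step 9, [344, 344, 344, 344, 344, 344, 344, 344], reappears at step 10: the system is in a cycle of period 1 from step 9 on.  Therefore the state at step 1620 equals the state at step 9 + ((1620 - 9) mod 1) = 9, which is [344, 344, 344, 344, 344, 344, 344, 344].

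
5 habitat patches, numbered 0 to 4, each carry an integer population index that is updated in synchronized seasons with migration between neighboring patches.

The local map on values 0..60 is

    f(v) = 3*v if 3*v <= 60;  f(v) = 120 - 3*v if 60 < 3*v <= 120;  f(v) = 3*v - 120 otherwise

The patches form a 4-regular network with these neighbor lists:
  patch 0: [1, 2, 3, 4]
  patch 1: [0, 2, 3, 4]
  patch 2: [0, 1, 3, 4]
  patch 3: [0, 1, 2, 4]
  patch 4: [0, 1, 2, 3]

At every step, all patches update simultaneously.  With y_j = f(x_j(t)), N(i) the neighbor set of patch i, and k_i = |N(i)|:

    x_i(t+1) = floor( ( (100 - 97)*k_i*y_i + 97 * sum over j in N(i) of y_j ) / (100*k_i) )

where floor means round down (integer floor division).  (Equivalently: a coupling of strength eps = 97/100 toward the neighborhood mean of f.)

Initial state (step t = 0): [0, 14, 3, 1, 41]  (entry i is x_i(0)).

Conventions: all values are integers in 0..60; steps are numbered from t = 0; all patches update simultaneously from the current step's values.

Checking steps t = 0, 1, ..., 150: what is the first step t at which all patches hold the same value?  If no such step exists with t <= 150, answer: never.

Simulating step by step:
t=0: [0, 14, 3, 1, 41]  (not all equal)
t=1: [13, 4, 11, 13, 13]  (not all equal)
t=2: [30, 36, 32, 30, 30]  (not all equal)
t=3: [24, 28, 25, 24, 24]  (not all equal)
t=4: [44, 46, 45, 44, 44]  (not all equal)
t=5: [14, 12, 13, 14, 14]  (not all equal)
t=6: [39, 41, 40, 39, 39]  (not all equal)
t=7: [2, 2, 2, 2, 2]  (all equal)

Answer: 7
Key observation: Synchronization is absorbing here: once all patches are equal they stay equal, and step 7 is the first all-equal step.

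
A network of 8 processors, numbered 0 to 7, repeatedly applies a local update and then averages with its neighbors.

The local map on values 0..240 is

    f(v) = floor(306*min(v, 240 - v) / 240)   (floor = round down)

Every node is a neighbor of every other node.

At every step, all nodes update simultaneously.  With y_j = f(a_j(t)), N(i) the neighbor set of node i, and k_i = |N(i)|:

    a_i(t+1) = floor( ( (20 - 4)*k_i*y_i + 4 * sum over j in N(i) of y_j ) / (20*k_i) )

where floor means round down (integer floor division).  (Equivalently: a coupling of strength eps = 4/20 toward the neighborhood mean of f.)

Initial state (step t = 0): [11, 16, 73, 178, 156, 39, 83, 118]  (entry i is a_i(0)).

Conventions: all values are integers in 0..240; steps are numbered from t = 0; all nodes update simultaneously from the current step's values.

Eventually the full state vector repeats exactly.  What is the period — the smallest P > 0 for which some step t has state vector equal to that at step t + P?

Answer: 8
Key observation: The state at step 25, [150, 150, 150, 150, 150, 150, 150, 150], reappears at step 33 — and no state repeats earlier — so the cycle the system enters has period 8.

Derivation:
t=0: [11, 16, 73, 178, 156, 39, 83, 118]
t=1: [28, 33, 89, 78, 100, 55, 98, 133]
t=2: [48, 53, 108, 97, 119, 75, 116, 126]
t=3: [73, 78, 132, 121, 142, 99, 139, 138]
t=4: [99, 104, 133, 144, 123, 125, 126, 128]
t=5: [128, 133, 136, 125, 146, 144, 143, 140]
t=6: [139, 134, 131, 142, 121, 124, 124, 127]
t=7: [130, 135, 138, 127, 148, 145, 145, 142]
t=8: [137, 132, 129, 140, 119, 122, 122, 125]
t=9: [133, 138, 141, 130, 148, 148, 148, 145]
t=10: [133, 128, 125, 136, 118, 118, 118, 122]
t=11: [137, 142, 145, 134, 148, 148, 148, 148]
t=12: [129, 123, 121, 132, 118, 118, 118, 118]
t=13: [142, 148, 150, 139, 149, 149, 149, 149]
t=14: [122, 117, 115, 125, 116, 116, 116, 116]
t=15: [149, 148, 146, 146, 147, 147, 147, 147]
t=16: [116, 117, 118, 118, 117, 117, 117, 117]
t=17: [147, 149, 149, 149, 149, 149, 149, 149]
t=18: [117, 116, 116, 116, 116, 116, 116, 116]
t=19: [148, 147, 147, 147, 147, 147, 147, 147]
t=20: [117, 117, 117, 117, 117, 117, 117, 117]
t=21: [149, 149, 149, 149, 149, 149, 149, 149]
t=22: [116, 116, 116, 116, 116, 116, 116, 116]
t=23: [147, 147, 147, 147, 147, 147, 147, 147]
t=24: [118, 118, 118, 118, 118, 118, 118, 118]
t=25: [150, 150, 150, 150, 150, 150, 150, 150]
t=26: [114, 114, 114, 114, 114, 114, 114, 114]
t=27: [145, 145, 145, 145, 145, 145, 145, 145]
t=28: [121, 121, 121, 121, 121, 121, 121, 121]
t=29: [151, 151, 151, 151, 151, 151, 151, 151]
t=30: [113, 113, 113, 113, 113, 113, 113, 113]
t=31: [144, 144, 144, 144, 144, 144, 144, 144]
t=32: [122, 122, 122, 122, 122, 122, 122, 122]
t=33: [150, 150, 150, 150, 150, 150, 150, 150]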